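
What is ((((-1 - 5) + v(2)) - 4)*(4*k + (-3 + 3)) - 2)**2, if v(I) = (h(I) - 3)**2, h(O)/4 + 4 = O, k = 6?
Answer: 7086244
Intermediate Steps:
h(O) = -16 + 4*O
v(I) = (-19 + 4*I)**2 (v(I) = ((-16 + 4*I) - 3)**2 = (-19 + 4*I)**2)
((((-1 - 5) + v(2)) - 4)*(4*k + (-3 + 3)) - 2)**2 = ((((-1 - 5) + (-19 + 4*2)**2) - 4)*(4*6 + (-3 + 3)) - 2)**2 = (((-6 + (-19 + 8)**2) - 4)*(24 + 0) - 2)**2 = (((-6 + (-11)**2) - 4)*24 - 2)**2 = (((-6 + 121) - 4)*24 - 2)**2 = ((115 - 4)*24 - 2)**2 = (111*24 - 2)**2 = (2664 - 2)**2 = 2662**2 = 7086244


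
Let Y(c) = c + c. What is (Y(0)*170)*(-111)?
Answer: 0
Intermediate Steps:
Y(c) = 2*c
(Y(0)*170)*(-111) = ((2*0)*170)*(-111) = (0*170)*(-111) = 0*(-111) = 0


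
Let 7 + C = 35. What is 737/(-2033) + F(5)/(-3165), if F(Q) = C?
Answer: -2389529/6434445 ≈ -0.37137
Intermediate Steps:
C = 28 (C = -7 + 35 = 28)
F(Q) = 28
737/(-2033) + F(5)/(-3165) = 737/(-2033) + 28/(-3165) = 737*(-1/2033) + 28*(-1/3165) = -737/2033 - 28/3165 = -2389529/6434445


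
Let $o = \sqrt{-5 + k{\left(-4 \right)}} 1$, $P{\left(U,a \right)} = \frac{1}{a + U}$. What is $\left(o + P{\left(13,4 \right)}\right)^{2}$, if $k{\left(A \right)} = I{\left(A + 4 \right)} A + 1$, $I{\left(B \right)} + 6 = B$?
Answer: $\frac{5781}{289} + \frac{4 \sqrt{5}}{17} \approx 20.53$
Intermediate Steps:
$I{\left(B \right)} = -6 + B$
$k{\left(A \right)} = 1 + A \left(-2 + A\right)$ ($k{\left(A \right)} = \left(-6 + \left(A + 4\right)\right) A + 1 = \left(-6 + \left(4 + A\right)\right) A + 1 = \left(-2 + A\right) A + 1 = A \left(-2 + A\right) + 1 = 1 + A \left(-2 + A\right)$)
$P{\left(U,a \right)} = \frac{1}{U + a}$
$o = 2 \sqrt{5}$ ($o = \sqrt{-5 - \left(-1 + 4 \left(-2 - 4\right)\right)} 1 = \sqrt{-5 + \left(1 - -24\right)} 1 = \sqrt{-5 + \left(1 + 24\right)} 1 = \sqrt{-5 + 25} \cdot 1 = \sqrt{20} \cdot 1 = 2 \sqrt{5} \cdot 1 = 2 \sqrt{5} \approx 4.4721$)
$\left(o + P{\left(13,4 \right)}\right)^{2} = \left(2 \sqrt{5} + \frac{1}{13 + 4}\right)^{2} = \left(2 \sqrt{5} + \frac{1}{17}\right)^{2} = \left(\frac{1}{17} + 2 \sqrt{5}\right)^{2}$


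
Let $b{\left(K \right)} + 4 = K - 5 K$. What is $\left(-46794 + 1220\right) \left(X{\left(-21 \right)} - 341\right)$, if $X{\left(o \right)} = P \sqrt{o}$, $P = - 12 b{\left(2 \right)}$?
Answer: $15540734 - 6562656 i \sqrt{21} \approx 1.5541 \cdot 10^{7} - 3.0074 \cdot 10^{7} i$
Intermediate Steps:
$b{\left(K \right)} = -4 - 4 K$ ($b{\left(K \right)} = -4 + \left(K - 5 K\right) = -4 - 4 K$)
$P = 144$ ($P = - 12 \left(-4 - 8\right) = \left(-12\right) \left(-12\right) = 144$)
$X{\left(o \right)} = 144 \sqrt{o}$
$\left(-46794 + 1220\right) \left(X{\left(-21 \right)} - 341\right) = \left(-46794 + 1220\right) \left(144 \sqrt{-21} - 341\right) = - 45574 \left(144 i \sqrt{21} - 341\right) = - 45574 \left(-341 + 144 i \sqrt{21}\right) = 15540734 - 6562656 i \sqrt{21}$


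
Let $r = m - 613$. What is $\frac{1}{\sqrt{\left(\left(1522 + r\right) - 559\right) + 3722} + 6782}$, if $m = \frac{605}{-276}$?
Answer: $\frac{1871832}{12693641357} - \frac{2 \sqrt{77505423}}{12693641357} \approx 0.00014608$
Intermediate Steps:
$m = - \frac{605}{276}$ ($m = 605 \left(- \frac{1}{276}\right) = - \frac{605}{276} \approx -2.192$)
$r = - \frac{169793}{276}$ ($r = - \frac{605}{276} - 613 = - \frac{169793}{276} \approx -615.19$)
$\frac{1}{\sqrt{\left(\left(1522 + r\right) - 559\right) + 3722} + 6782} = \frac{1}{\sqrt{\left(\left(1522 - \frac{169793}{276}\right) - 559\right) + 3722} + 6782} = \frac{1}{\sqrt{\left(\frac{250279}{276} - 559\right) + 3722} + 6782} = \frac{1}{\sqrt{\frac{95995}{276} + 3722} + 6782} = \frac{1}{\sqrt{\frac{1123267}{276}} + 6782} = \frac{1}{\frac{\sqrt{77505423}}{138} + 6782} = \frac{1}{6782 + \frac{\sqrt{77505423}}{138}}$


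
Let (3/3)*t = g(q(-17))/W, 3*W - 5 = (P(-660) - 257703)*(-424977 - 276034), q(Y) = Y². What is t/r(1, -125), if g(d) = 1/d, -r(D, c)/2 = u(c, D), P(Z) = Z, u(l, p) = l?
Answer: 3/13085580786105500 ≈ 2.2926e-16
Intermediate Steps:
r(D, c) = -2*c
W = 181115304998/3 (W = 5/3 + ((-660 - 257703)*(-424977 - 276034))/3 = 5/3 + (-258363*(-701011))/3 = 5/3 + (⅓)*181115304993 = 5/3 + 60371768331 = 181115304998/3 ≈ 6.0372e+10)
t = 3/52342323144422 (t = 1/(((-17)²)*(181115304998/3)) = (3/181115304998)/289 = (1/289)*(3/181115304998) = 3/52342323144422 ≈ 5.7315e-14)
t/r(1, -125) = 3/(52342323144422*((-2*(-125)))) = (3/52342323144422)/250 = (3/52342323144422)*(1/250) = 3/13085580786105500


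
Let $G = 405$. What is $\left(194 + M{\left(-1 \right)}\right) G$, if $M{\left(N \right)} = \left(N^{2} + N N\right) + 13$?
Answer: $84645$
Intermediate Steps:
$M{\left(N \right)} = 13 + 2 N^{2}$ ($M{\left(N \right)} = \left(N^{2} + N^{2}\right) + 13 = 2 N^{2} + 13 = 13 + 2 N^{2}$)
$\left(194 + M{\left(-1 \right)}\right) G = \left(194 + \left(13 + 2 \left(-1\right)^{2}\right)\right) 405 = \left(194 + \left(13 + 2 \cdot 1\right)\right) 405 = \left(194 + \left(13 + 2\right)\right) 405 = \left(194 + 15\right) 405 = 209 \cdot 405 = 84645$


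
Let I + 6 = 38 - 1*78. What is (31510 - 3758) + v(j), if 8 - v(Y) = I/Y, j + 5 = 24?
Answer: 527486/19 ≈ 27762.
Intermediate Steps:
j = 19 (j = -5 + 24 = 19)
I = -46 (I = -6 + (38 - 1*78) = -6 + (38 - 78) = -6 - 40 = -46)
v(Y) = 8 + 46/Y (v(Y) = 8 - (-46)/Y = 8 + 46/Y)
(31510 - 3758) + v(j) = (31510 - 3758) + (8 + 46/19) = 27752 + (8 + 46*(1/19)) = 27752 + (8 + 46/19) = 27752 + 198/19 = 527486/19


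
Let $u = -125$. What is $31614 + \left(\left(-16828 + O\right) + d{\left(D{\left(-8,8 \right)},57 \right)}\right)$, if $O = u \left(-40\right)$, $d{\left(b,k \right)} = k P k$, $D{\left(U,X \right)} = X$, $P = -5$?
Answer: $3541$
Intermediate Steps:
$d{\left(b,k \right)} = - 5 k^{2}$ ($d{\left(b,k \right)} = k \left(-5\right) k = - 5 k k = - 5 k^{2}$)
$O = 5000$ ($O = \left(-125\right) \left(-40\right) = 5000$)
$31614 + \left(\left(-16828 + O\right) + d{\left(D{\left(-8,8 \right)},57 \right)}\right) = 31614 + \left(\left(-16828 + 5000\right) - 5 \cdot 57^{2}\right) = 31614 - 28073 = 3541$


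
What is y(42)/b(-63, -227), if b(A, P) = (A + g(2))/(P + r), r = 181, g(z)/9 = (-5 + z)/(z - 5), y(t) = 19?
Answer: 437/27 ≈ 16.185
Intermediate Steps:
g(z) = 9 (g(z) = 9*((-5 + z)/(z - 5)) = 9*((-5 + z)/(-5 + z)) = 9*1 = 9)
b(A, P) = (9 + A)/(181 + P) (b(A, P) = (A + 9)/(P + 181) = (9 + A)/(181 + P))
y(42)/b(-63, -227) = 19/(((9 - 63)/(181 - 227))) = 19/((-54/(-46))) = 19/((-1/46*(-54))) = 19/(27/23) = 19*(23/27) = 437/27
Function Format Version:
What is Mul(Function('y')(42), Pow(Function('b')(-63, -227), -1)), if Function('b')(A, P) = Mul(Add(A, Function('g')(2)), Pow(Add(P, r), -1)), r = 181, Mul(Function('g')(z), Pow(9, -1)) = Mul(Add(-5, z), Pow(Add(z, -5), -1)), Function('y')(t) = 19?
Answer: Rational(437, 27) ≈ 16.185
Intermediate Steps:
Function('g')(z) = 9 (Function('g')(z) = Mul(9, Mul(Add(-5, z), Pow(Add(z, -5), -1))) = Mul(9, Mul(Add(-5, z), Pow(Add(-5, z), -1))) = Mul(9, 1) = 9)
Function('b')(A, P) = Mul(Pow(Add(181, P), -1), Add(9, A)) (Function('b')(A, P) = Mul(Add(A, 9), Pow(Add(P, 181), -1)) = Mul(Add(9, A), Pow(Add(181, P), -1)) = Mul(Pow(Add(181, P), -1), Add(9, A)))
Mul(Function('y')(42), Pow(Function('b')(-63, -227), -1)) = Mul(19, Pow(Mul(Pow(Add(181, -227), -1), Add(9, -63)), -1)) = Mul(19, Pow(Mul(Pow(-46, -1), -54), -1)) = Mul(19, Pow(Mul(Rational(-1, 46), -54), -1)) = Mul(19, Pow(Rational(27, 23), -1)) = Mul(19, Rational(23, 27)) = Rational(437, 27)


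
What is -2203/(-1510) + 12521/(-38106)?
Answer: 16260202/14385015 ≈ 1.1304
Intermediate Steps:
-2203/(-1510) + 12521/(-38106) = -2203*(-1/1510) + 12521*(-1/38106) = 2203/1510 - 12521/38106 = 16260202/14385015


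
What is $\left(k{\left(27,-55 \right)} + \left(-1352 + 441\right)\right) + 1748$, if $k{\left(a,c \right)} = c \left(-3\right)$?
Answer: $1002$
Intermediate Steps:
$k{\left(a,c \right)} = - 3 c$
$\left(k{\left(27,-55 \right)} + \left(-1352 + 441\right)\right) + 1748 = \left(\left(-3\right) \left(-55\right) + \left(-1352 + 441\right)\right) + 1748 = \left(165 - 911\right) + 1748 = -746 + 1748 = 1002$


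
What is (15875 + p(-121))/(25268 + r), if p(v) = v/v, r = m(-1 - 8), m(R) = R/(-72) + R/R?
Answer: 18144/28879 ≈ 0.62828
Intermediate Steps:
m(R) = 1 - R/72 (m(R) = R*(-1/72) + 1 = -R/72 + 1 = 1 - R/72)
r = 9/8 (r = 1 - (-1 - 8)/72 = 1 - 1/72*(-9) = 1 + ⅛ = 9/8 ≈ 1.1250)
p(v) = 1
(15875 + p(-121))/(25268 + r) = (15875 + 1)/(25268 + 9/8) = 15876/(202153/8) = 15876*(8/202153) = 18144/28879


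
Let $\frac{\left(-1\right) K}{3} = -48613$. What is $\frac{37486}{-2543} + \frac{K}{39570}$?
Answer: $- \frac{370817481}{33542170} \approx -11.055$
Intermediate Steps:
$K = 145839$ ($K = \left(-3\right) \left(-48613\right) = 145839$)
$\frac{37486}{-2543} + \frac{K}{39570} = \frac{37486}{-2543} + \frac{145839}{39570} = 37486 \left(- \frac{1}{2543}\right) + 145839 \cdot \frac{1}{39570} = - \frac{37486}{2543} + \frac{48613}{13190} = - \frac{370817481}{33542170}$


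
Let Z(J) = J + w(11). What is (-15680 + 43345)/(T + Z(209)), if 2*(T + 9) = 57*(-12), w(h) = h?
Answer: -27665/131 ≈ -211.18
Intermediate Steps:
T = -351 (T = -9 + (57*(-12))/2 = -9 + (1/2)*(-684) = -9 - 342 = -351)
Z(J) = 11 + J (Z(J) = J + 11 = 11 + J)
(-15680 + 43345)/(T + Z(209)) = (-15680 + 43345)/(-351 + (11 + 209)) = 27665/(-351 + 220) = 27665/(-131) = 27665*(-1/131) = -27665/131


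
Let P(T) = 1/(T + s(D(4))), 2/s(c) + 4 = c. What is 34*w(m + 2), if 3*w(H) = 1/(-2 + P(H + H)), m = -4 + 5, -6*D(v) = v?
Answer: -442/71 ≈ -6.2253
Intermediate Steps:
D(v) = -v/6
s(c) = 2/(-4 + c)
m = 1
P(T) = 1/(-3/7 + T) (P(T) = 1/(T + 2/(-4 - ⅙*4)) = 1/(T + 2/(-4 - ⅔)) = 1/(T + 2/(-14/3)) = 1/(T + 2*(-3/14)) = 1/(T - 3/7) = 1/(-3/7 + T))
w(H) = 1/(3*(-2 + 7/(-3 + 14*H))) (w(H) = 1/(3*(-2 + 7/(-3 + 7*(H + H)))) = 1/(3*(-2 + 7/(-3 + 7*(2*H)))) = 1/(3*(-2 + 7/(-3 + 14*H))))
34*w(m + 2) = 34*((3 - 14*(1 + 2))/(3*(-13 + 28*(1 + 2)))) = 34*((3 - 14*3)/(3*(-13 + 28*3))) = 34*((3 - 42)/(3*(-13 + 84))) = 34*((⅓)*(-39)/71) = 34*((⅓)*(1/71)*(-39)) = 34*(-13/71) = -442/71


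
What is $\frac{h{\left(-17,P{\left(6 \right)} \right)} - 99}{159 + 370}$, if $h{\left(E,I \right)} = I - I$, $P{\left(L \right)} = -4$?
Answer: $- \frac{99}{529} \approx -0.18715$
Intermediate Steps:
$h{\left(E,I \right)} = 0$
$\frac{h{\left(-17,P{\left(6 \right)} \right)} - 99}{159 + 370} = \frac{0 - 99}{159 + 370} = - \frac{99}{529}$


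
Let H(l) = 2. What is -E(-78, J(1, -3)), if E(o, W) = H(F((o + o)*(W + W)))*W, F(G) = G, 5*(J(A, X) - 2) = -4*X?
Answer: -44/5 ≈ -8.8000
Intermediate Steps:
J(A, X) = 2 - 4*X/5 (J(A, X) = 2 + (-4*X)/5 = 2 - 4*X/5)
E(o, W) = 2*W
-E(-78, J(1, -3)) = -2*(2 - ⅘*(-3)) = -2*(2 + 12/5) = -2*22/5 = -1*44/5 = -44/5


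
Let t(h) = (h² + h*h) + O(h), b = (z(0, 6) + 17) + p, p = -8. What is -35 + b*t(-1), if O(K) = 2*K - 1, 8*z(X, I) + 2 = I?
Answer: -89/2 ≈ -44.500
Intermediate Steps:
z(X, I) = -¼ + I/8
O(K) = -1 + 2*K
b = 19/2 (b = ((-¼ + (⅛)*6) + 17) - 8 = ((-¼ + ¾) + 17) - 8 = (½ + 17) - 8 = 35/2 - 8 = 19/2 ≈ 9.5000)
t(h) = -1 + 2*h + 2*h² (t(h) = (h² + h*h) + (-1 + 2*h) = (h² + h²) + (-1 + 2*h) = 2*h² + (-1 + 2*h) = -1 + 2*h + 2*h²)
-35 + b*t(-1) = -35 + 19*(-1 + 2*(-1) + 2*(-1)²)/2 = -35 + 19*(-1 - 2 + 2*1)/2 = -35 + 19*(-1 - 2 + 2)/2 = -35 + (19/2)*(-1) = -35 - 19/2 = -89/2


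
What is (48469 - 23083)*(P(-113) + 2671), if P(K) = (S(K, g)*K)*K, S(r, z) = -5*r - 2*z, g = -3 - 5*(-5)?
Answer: 168951953520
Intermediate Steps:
g = 22 (g = -3 + 25 = 22)
P(K) = K²*(-44 - 5*K) (P(K) = ((-5*K - 2*22)*K)*K = ((-5*K - 44)*K)*K = ((-44 - 5*K)*K)*K = (K*(-44 - 5*K))*K = K²*(-44 - 5*K))
(48469 - 23083)*(P(-113) + 2671) = (48469 - 23083)*((-113)²*(-44 - 5*(-113)) + 2671) = 25386*(12769*(-44 + 565) + 2671) = 25386*(12769*521 + 2671) = 25386*(6652649 + 2671) = 25386*6655320 = 168951953520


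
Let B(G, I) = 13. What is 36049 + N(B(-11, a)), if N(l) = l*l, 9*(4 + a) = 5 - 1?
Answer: 36218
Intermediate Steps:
a = -32/9 (a = -4 + (5 - 1)/9 = -4 + (1/9)*4 = -4 + 4/9 = -32/9 ≈ -3.5556)
N(l) = l**2
36049 + N(B(-11, a)) = 36049 + 13**2 = 36049 + 169 = 36218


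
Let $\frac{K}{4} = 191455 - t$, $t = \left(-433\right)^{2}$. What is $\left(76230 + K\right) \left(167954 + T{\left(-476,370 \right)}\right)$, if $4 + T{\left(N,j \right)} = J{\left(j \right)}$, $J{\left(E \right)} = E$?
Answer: $15501262080$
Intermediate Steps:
$t = 187489$
$K = 15864$ ($K = 4 \left(191455 - 187489\right) = 4 \cdot 3966 = 15864$)
$T{\left(N,j \right)} = -4 + j$
$\left(76230 + K\right) \left(167954 + T{\left(-476,370 \right)}\right) = \left(76230 + 15864\right) \left(167954 + \left(-4 + 370\right)\right) = 92094 \left(167954 + 366\right) = 92094 \cdot 168320 = 15501262080$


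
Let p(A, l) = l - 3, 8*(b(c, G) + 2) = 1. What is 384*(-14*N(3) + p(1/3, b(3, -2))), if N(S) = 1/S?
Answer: -3664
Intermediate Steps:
b(c, G) = -15/8 (b(c, G) = -2 + (⅛)*1 = -2 + ⅛ = -15/8)
p(A, l) = -3 + l
384*(-14*N(3) + p(1/3, b(3, -2))) = 384*(-14/3 + (-3 - 15/8)) = 384*(-14*⅓ - 39/8) = 384*(-14/3 - 39/8) = 384*(-229/24) = -3664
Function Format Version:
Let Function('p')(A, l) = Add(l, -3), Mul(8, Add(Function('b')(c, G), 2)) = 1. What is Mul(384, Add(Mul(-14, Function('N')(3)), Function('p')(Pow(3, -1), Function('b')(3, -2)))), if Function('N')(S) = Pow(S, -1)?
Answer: -3664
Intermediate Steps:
Function('b')(c, G) = Rational(-15, 8) (Function('b')(c, G) = Add(-2, Mul(Rational(1, 8), 1)) = Add(-2, Rational(1, 8)) = Rational(-15, 8))
Function('p')(A, l) = Add(-3, l)
Mul(384, Add(Mul(-14, Function('N')(3)), Function('p')(Pow(3, -1), Function('b')(3, -2)))) = Mul(384, Add(Mul(-14, Pow(3, -1)), Add(-3, Rational(-15, 8)))) = Mul(384, Add(Mul(-14, Rational(1, 3)), Rational(-39, 8))) = Mul(384, Add(Rational(-14, 3), Rational(-39, 8))) = Mul(384, Rational(-229, 24)) = -3664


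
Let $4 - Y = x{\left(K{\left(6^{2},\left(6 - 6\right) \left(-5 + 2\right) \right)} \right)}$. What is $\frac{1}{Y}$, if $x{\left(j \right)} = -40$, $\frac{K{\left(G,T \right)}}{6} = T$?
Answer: $\frac{1}{44} \approx 0.022727$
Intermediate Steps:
$K{\left(G,T \right)} = 6 T$
$Y = 44$ ($Y = 4 - -40 = 4 + 40 = 44$)
$\frac{1}{Y} = \frac{1}{44}$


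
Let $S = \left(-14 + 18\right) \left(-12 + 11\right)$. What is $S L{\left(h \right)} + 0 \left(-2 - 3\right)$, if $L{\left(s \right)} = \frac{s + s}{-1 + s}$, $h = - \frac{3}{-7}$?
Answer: $6$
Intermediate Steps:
$h = \frac{3}{7}$ ($h = \left(-3\right) \left(- \frac{1}{7}\right) = \frac{3}{7} \approx 0.42857$)
$S = -4$ ($S = 4 \left(-1\right) = -4$)
$L{\left(s \right)} = \frac{2 s}{-1 + s}$
$S L{\left(h \right)} + 0 \left(-2 - 3\right) = - 4 \cdot 2 \cdot \frac{3}{7} \frac{1}{-1 + \frac{3}{7}} + 0 \left(-2 - 3\right) = - 4 \cdot 2 \cdot \frac{3}{7} \frac{1}{- \frac{4}{7}} + 0 \left(-5\right) = - 4 \cdot 2 \cdot \frac{3}{7} \left(- \frac{7}{4}\right) + 0 = \left(-4\right) \left(- \frac{3}{2}\right) + 0 = 6 + 0 = 6$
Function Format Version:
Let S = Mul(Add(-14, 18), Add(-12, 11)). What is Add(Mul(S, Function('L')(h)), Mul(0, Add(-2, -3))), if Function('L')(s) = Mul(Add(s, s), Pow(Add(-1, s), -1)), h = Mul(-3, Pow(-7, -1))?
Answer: 6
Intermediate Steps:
h = Rational(3, 7) (h = Mul(-3, Rational(-1, 7)) = Rational(3, 7) ≈ 0.42857)
S = -4 (S = Mul(4, -1) = -4)
Function('L')(s) = Mul(2, s, Pow(Add(-1, s), -1)) (Function('L')(s) = Mul(Mul(2, s), Pow(Add(-1, s), -1)) = Mul(2, s, Pow(Add(-1, s), -1)))
Add(Mul(S, Function('L')(h)), Mul(0, Add(-2, -3))) = Add(Mul(-4, Mul(2, Rational(3, 7), Pow(Add(-1, Rational(3, 7)), -1))), Mul(0, Add(-2, -3))) = Add(Mul(-4, Mul(2, Rational(3, 7), Pow(Rational(-4, 7), -1))), Mul(0, -5)) = Add(Mul(-4, Mul(2, Rational(3, 7), Rational(-7, 4))), 0) = Add(Mul(-4, Rational(-3, 2)), 0) = Add(6, 0) = 6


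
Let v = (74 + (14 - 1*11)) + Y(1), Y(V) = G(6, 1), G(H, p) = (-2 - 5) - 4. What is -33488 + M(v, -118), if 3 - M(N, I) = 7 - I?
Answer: -33610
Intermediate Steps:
G(H, p) = -11 (G(H, p) = -7 - 4 = -11)
Y(V) = -11
v = 66 (v = (74 + (14 - 1*11)) - 11 = (74 + (14 - 11)) - 11 = (74 + 3) - 11 = 77 - 11 = 66)
M(N, I) = -4 + I (M(N, I) = 3 - (7 - I) = 3 + (-7 + I) = -4 + I)
-33488 + M(v, -118) = -33488 + (-4 - 118) = -33488 - 122 = -33610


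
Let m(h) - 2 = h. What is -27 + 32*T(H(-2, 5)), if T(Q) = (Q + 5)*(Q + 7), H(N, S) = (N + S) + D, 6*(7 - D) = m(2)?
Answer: 67181/9 ≈ 7464.6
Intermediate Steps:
m(h) = 2 + h
D = 19/3 (D = 7 - (2 + 2)/6 = 7 - 1/6*4 = 7 - 2/3 = 19/3 ≈ 6.3333)
H(N, S) = 19/3 + N + S (H(N, S) = (N + S) + 19/3 = 19/3 + N + S)
T(Q) = (5 + Q)*(7 + Q)
-27 + 32*T(H(-2, 5)) = -27 + 32*(35 + (19/3 - 2 + 5)**2 + 12*(19/3 - 2 + 5)) = -27 + 32*(35 + (28/3)**2 + 12*(28/3)) = -27 + 32*(35 + 784/9 + 112) = -27 + 32*(2107/9) = -27 + 67424/9 = 67181/9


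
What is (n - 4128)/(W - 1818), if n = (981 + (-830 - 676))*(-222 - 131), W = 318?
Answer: -60399/500 ≈ -120.80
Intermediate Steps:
n = 185325 (n = (981 - 1506)*(-353) = -525*(-353) = 185325)
(n - 4128)/(W - 1818) = (185325 - 4128)/(318 - 1818) = 181197/(-1500) = 181197*(-1/1500) = -60399/500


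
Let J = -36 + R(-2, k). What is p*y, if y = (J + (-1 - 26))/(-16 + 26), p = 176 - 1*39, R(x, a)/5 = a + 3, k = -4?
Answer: -4658/5 ≈ -931.60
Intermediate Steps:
R(x, a) = 15 + 5*a (R(x, a) = 5*(a + 3) = 5*(3 + a) = 15 + 5*a)
J = -41 (J = -36 + (15 + 5*(-4)) = -36 + (15 - 20) = -36 - 5 = -41)
p = 137 (p = 176 - 39 = 137)
y = -34/5 (y = (-41 + (-1 - 26))/(-16 + 26) = (-41 - 27)/10 = -68*1/10 = -34/5 ≈ -6.8000)
p*y = 137*(-34/5) = -4658/5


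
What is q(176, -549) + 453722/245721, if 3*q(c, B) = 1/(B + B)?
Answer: 498104849/269801658 ≈ 1.8462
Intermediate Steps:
q(c, B) = 1/(6*B) (q(c, B) = 1/(3*(B + B)) = 1/(3*((2*B))) = (1/(2*B))/3 = 1/(6*B))
q(176, -549) + 453722/245721 = (⅙)/(-549) + 453722/245721 = (⅙)*(-1/549) + 453722*(1/245721) = -1/3294 + 453722/245721 = 498104849/269801658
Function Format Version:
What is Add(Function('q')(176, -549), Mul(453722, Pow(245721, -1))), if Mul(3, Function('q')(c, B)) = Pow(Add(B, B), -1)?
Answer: Rational(498104849, 269801658) ≈ 1.8462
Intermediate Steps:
Function('q')(c, B) = Mul(Rational(1, 6), Pow(B, -1)) (Function('q')(c, B) = Mul(Rational(1, 3), Pow(Add(B, B), -1)) = Mul(Rational(1, 3), Pow(Mul(2, B), -1)) = Mul(Rational(1, 3), Mul(Rational(1, 2), Pow(B, -1))) = Mul(Rational(1, 6), Pow(B, -1)))
Add(Function('q')(176, -549), Mul(453722, Pow(245721, -1))) = Add(Mul(Rational(1, 6), Pow(-549, -1)), Mul(453722, Pow(245721, -1))) = Add(Mul(Rational(1, 6), Rational(-1, 549)), Mul(453722, Rational(1, 245721))) = Add(Rational(-1, 3294), Rational(453722, 245721)) = Rational(498104849, 269801658)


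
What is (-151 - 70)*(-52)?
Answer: 11492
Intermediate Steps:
(-151 - 70)*(-52) = -221*(-52) = 11492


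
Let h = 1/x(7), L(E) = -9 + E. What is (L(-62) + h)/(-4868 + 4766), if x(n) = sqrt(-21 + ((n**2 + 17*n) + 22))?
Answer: 461/663 ≈ 0.69532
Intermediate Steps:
x(n) = sqrt(1 + n**2 + 17*n) (x(n) = sqrt(-21 + (22 + n**2 + 17*n)) = sqrt(1 + n**2 + 17*n))
h = 1/13 (h = 1/(sqrt(1 + 7**2 + 17*7)) = 1/(sqrt(1 + 49 + 119)) = 1/(sqrt(169)) = 1/13 ≈ 0.076923)
(L(-62) + h)/(-4868 + 4766) = ((-9 - 62) + 1/13)/(-4868 + 4766) = (-71 + 1/13)/(-102) = -922/13*(-1/102) = 461/663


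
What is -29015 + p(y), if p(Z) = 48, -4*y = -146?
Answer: -28967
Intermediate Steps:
y = 73/2 (y = -¼*(-146) = 73/2 ≈ 36.500)
-29015 + p(y) = -29015 + 48 = -28967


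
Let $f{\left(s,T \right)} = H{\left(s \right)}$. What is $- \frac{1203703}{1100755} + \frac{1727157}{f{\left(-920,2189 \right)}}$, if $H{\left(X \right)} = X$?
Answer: $- \frac{380456822059}{202538920} \approx -1878.4$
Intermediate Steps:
$f{\left(s,T \right)} = s$
$- \frac{1203703}{1100755} + \frac{1727157}{f{\left(-920,2189 \right)}} = - \frac{1203703}{1100755} + \frac{1727157}{-920} = \left(-1203703\right) \frac{1}{1100755} + 1727157 \left(- \frac{1}{920}\right) = - \frac{1203703}{1100755} - \frac{1727157}{920} = - \frac{380456822059}{202538920}$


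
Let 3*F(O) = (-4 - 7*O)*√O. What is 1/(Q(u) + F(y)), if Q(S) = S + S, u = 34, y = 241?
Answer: -612/689093305 - 5073*√241/689093305 ≈ -0.00011517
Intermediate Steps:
F(O) = √O*(-4 - 7*O)/3 (F(O) = ((-4 - 7*O)*√O)/3 = (√O*(-4 - 7*O))/3 = √O*(-4 - 7*O)/3)
Q(S) = 2*S
1/(Q(u) + F(y)) = 1/(2*34 + √241*(-4 - 7*241)/3) = 1/(68 + √241*(-4 - 1687)/3) = 1/(68 + (⅓)*√241*(-1691)) = 1/(68 - 1691*√241/3)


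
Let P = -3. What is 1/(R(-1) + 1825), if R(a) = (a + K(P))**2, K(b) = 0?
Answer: 1/1826 ≈ 0.00054764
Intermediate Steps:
R(a) = a**2 (R(a) = (a + 0)**2 = a**2)
1/(R(-1) + 1825) = 1/((-1)**2 + 1825) = 1/(1 + 1825) = 1/1826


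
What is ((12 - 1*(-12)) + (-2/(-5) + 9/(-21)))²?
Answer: 703921/1225 ≈ 574.63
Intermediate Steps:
((12 - 1*(-12)) + (-2/(-5) + 9/(-21)))² = ((12 + 12) + (-2*(-⅕) + 9*(-1/21)))² = (24 + (⅖ - 3/7))² = (24 - 1/35)² = (839/35)² = 703921/1225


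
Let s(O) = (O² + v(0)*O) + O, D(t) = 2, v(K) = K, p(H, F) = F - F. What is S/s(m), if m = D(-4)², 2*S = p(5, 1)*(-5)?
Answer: 0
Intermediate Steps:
p(H, F) = 0
S = 0 (S = (0*(-5))/2 = (½)*0 = 0)
m = 4 (m = 2² = 4)
s(O) = O + O² (s(O) = (O² + 0*O) + O = (O² + 0) + O = O² + O = O + O²)
S/s(m) = 0/((4*(1 + 4))) = 0/((4*5)) = 0/20 = 0*(1/20) = 0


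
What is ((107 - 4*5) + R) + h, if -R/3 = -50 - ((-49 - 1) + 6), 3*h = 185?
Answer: 500/3 ≈ 166.67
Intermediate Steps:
h = 185/3 (h = (⅓)*185 = 185/3 ≈ 61.667)
R = 18 (R = -3*(-50 - ((-49 - 1) + 6)) = -3*(-50 - (-50 + 6)) = -3*(-50 - 1*(-44)) = -3*(-50 + 44) = -3*(-6) = 18)
((107 - 4*5) + R) + h = ((107 - 4*5) + 18) + 185/3 = ((107 - 20) + 18) + 185/3 = (87 + 18) + 185/3 = 105 + 185/3 = 500/3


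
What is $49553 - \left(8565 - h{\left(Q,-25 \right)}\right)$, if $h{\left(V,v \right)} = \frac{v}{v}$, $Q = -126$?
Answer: $40989$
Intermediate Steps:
$h{\left(V,v \right)} = 1$
$49553 - \left(8565 - h{\left(Q,-25 \right)}\right) = 49553 - \left(8565 - 1\right) = 49553 - 8564 = 40989$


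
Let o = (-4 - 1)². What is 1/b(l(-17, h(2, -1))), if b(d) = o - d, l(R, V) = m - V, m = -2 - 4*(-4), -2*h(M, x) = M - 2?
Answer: 1/11 ≈ 0.090909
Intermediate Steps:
h(M, x) = 1 - M/2 (h(M, x) = -(M - 2)/2 = -(-2 + M)/2 = 1 - M/2)
m = 14 (m = -2 + 16 = 14)
o = 25 (o = (-5)² = 25)
l(R, V) = 14 - V
b(d) = 25 - d
1/b(l(-17, h(2, -1))) = 1/(25 - (14 - (1 - ½*2))) = 1/(25 - (14 - (1 - 1))) = 1/(25 - (14 - 1*0)) = 1/(25 - (14 + 0)) = 1/(25 - 1*14) = 1/(25 - 14) = 1/11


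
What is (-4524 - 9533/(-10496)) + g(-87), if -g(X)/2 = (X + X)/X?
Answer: -47516355/10496 ≈ -4527.1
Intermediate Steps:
g(X) = -4 (g(X) = -2*(X + X)/X = -2*2*X/X = -2*2 = -4)
(-4524 - 9533/(-10496)) + g(-87) = (-4524 - 9533/(-10496)) - 4 = (-4524 - 9533*(-1/10496)) - 4 = (-4524 + 9533/10496) - 4 = -47474371/10496 - 4 = -47516355/10496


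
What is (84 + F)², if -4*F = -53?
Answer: 151321/16 ≈ 9457.6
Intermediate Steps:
F = 53/4 (F = -¼*(-53) = 53/4 ≈ 13.250)
(84 + F)² = (84 + 53/4)² = (389/4)² = 151321/16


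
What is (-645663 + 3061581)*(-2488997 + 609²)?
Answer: -5117194570488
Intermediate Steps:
(-645663 + 3061581)*(-2488997 + 609²) = 2415918*(-2488997 + 370881) = 2415918*(-2118116) = -5117194570488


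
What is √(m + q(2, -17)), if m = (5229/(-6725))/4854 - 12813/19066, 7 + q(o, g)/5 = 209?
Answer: 14*√554085728595430738649/10372904965 ≈ 31.770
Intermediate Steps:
q(o, g) = 1010 (q(o, g) = -35 + 5*209 = -35 + 1045 = 1010)
m = -34863031422/51864524825 (m = (5229*(-1/6725))*(1/4854) - 12813*1/19066 = -5229/6725*1/4854 - 12813/19066 = -1743/10881050 - 12813/19066 = -34863031422/51864524825 ≈ -0.67219)
√(m + q(2, -17)) = √(-34863031422/51864524825 + 1010) = √(52348307041828/51864524825) = 14*√554085728595430738649/10372904965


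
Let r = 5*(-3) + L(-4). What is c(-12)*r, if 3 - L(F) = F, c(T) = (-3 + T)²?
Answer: -1800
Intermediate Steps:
L(F) = 3 - F
r = -8 (r = 5*(-3) + (3 - 1*(-4)) = -15 + (3 + 4) = -15 + 7 = -8)
c(-12)*r = (-3 - 12)²*(-8) = (-15)²*(-8) = 225*(-8) = -1800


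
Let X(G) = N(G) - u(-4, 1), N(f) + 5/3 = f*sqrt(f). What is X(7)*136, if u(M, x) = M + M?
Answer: 2584/3 + 952*sqrt(7) ≈ 3380.1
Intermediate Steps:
N(f) = -5/3 + f**(3/2) (N(f) = -5/3 + f*sqrt(f) = -5/3 + f**(3/2))
u(M, x) = 2*M
X(G) = 19/3 + G**(3/2) (X(G) = (-5/3 + G**(3/2)) - 2*(-4) = (-5/3 + G**(3/2)) - 1*(-8) = (-5/3 + G**(3/2)) + 8 = 19/3 + G**(3/2))
X(7)*136 = (19/3 + 7**(3/2))*136 = (19/3 + 7*sqrt(7))*136 = 2584/3 + 952*sqrt(7)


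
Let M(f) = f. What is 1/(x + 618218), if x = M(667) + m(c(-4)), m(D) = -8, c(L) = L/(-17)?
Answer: 1/618877 ≈ 1.6158e-6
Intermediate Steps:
c(L) = -L/17 (c(L) = L*(-1/17) = -L/17)
x = 659 (x = 667 - 8 = 659)
1/(x + 618218) = 1/(659 + 618218) = 1/618877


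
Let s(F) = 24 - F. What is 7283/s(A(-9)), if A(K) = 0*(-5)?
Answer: 7283/24 ≈ 303.46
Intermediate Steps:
A(K) = 0
7283/s(A(-9)) = 7283/(24 - 1*0) = 7283/(24 + 0) = 7283/24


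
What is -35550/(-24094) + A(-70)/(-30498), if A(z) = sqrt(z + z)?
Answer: 17775/12047 - I*sqrt(35)/15249 ≈ 1.4755 - 0.00038797*I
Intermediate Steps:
A(z) = sqrt(2)*sqrt(z) (A(z) = sqrt(2*z) = sqrt(2)*sqrt(z))
-35550/(-24094) + A(-70)/(-30498) = -35550/(-24094) + (sqrt(2)*sqrt(-70))/(-30498) = -35550*(-1/24094) + (sqrt(2)*(I*sqrt(70)))*(-1/30498) = 17775/12047 + (2*I*sqrt(35))*(-1/30498) = 17775/12047 - I*sqrt(35)/15249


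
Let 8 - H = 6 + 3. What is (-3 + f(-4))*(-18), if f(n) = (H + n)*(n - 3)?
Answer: -576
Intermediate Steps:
H = -1 (H = 8 - (6 + 3) = 8 - 1*9 = 8 - 9 = -1)
f(n) = (-1 + n)*(-3 + n) (f(n) = (-1 + n)*(n - 3) = (-1 + n)*(-3 + n))
(-3 + f(-4))*(-18) = (-3 + (3 + (-4)² - 4*(-4)))*(-18) = (-3 + (3 + 16 + 16))*(-18) = (-3 + 35)*(-18) = 32*(-18) = -576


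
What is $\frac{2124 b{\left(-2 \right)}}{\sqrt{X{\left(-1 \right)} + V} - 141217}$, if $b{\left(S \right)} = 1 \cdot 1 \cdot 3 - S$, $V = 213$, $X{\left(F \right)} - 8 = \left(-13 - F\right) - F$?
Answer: $- \frac{1499724540}{19942240879} - \frac{10620 \sqrt{210}}{19942240879} \approx -0.075211$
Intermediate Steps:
$X{\left(F \right)} = -5 - 2 F$ ($X{\left(F \right)} = 8 - \left(13 + 2 F\right) = -5 - 2 F$)
$b{\left(S \right)} = 3 - S$ ($b{\left(S \right)} = 1 \cdot 3 - S = 3 - S$)
$\frac{2124 b{\left(-2 \right)}}{\sqrt{X{\left(-1 \right)} + V} - 141217} = \frac{2124 \left(3 - -2\right)}{\sqrt{\left(-5 - -2\right) + 213} - 141217} = \frac{2124 \left(3 + 2\right)}{\sqrt{\left(-5 + 2\right) + 213} - 141217} = \frac{2124 \cdot 5}{\sqrt{-3 + 213} - 141217} = \frac{10620}{\sqrt{210} - 141217} = \frac{10620}{-141217 + \sqrt{210}}$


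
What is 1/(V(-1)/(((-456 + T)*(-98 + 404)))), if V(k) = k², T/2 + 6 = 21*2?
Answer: -117504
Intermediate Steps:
T = 72 (T = -12 + 2*(21*2) = -12 + 2*42 = -12 + 84 = 72)
1/(V(-1)/(((-456 + T)*(-98 + 404)))) = 1/((-1)²/(((-456 + 72)*(-98 + 404)))) = 1/(1/(-384*306)) = 1/(1/(-117504)) = 1/(1*(-1/117504)) = 1/(-1/117504) = -117504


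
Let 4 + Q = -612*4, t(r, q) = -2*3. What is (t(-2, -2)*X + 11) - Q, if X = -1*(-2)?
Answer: 2451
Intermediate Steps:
t(r, q) = -6
Q = -2452 (Q = -4 - 612*4 = -4 - 2448 = -2452)
X = 2
(t(-2, -2)*X + 11) - Q = (-6*2 + 11) - 1*(-2452) = (-12 + 11) + 2452 = -1 + 2452 = 2451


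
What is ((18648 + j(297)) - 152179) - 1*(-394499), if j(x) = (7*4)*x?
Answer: 269284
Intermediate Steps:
j(x) = 28*x
((18648 + j(297)) - 152179) - 1*(-394499) = ((18648 + 28*297) - 152179) - 1*(-394499) = ((18648 + 8316) - 152179) + 394499 = (26964 - 152179) + 394499 = -125215 + 394499 = 269284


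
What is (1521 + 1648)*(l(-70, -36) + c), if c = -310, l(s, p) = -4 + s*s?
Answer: 14533034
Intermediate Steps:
l(s, p) = -4 + s**2
(1521 + 1648)*(l(-70, -36) + c) = (1521 + 1648)*((-4 + (-70)**2) - 310) = 3169*((-4 + 4900) - 310) = 3169*(4896 - 310) = 3169*4586 = 14533034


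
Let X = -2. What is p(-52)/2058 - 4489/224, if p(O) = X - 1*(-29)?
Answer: -219817/10976 ≈ -20.027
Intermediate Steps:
p(O) = 27 (p(O) = -2 - 1*(-29) = -2 + 29 = 27)
p(-52)/2058 - 4489/224 = 27/2058 - 4489/224 = 27*(1/2058) - 4489*1/224 = 9/686 - 4489/224 = -219817/10976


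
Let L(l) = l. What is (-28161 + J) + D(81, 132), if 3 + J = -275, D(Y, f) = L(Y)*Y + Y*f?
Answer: -11186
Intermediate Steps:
D(Y, f) = Y**2 + Y*f (D(Y, f) = Y*Y + Y*f = Y**2 + Y*f)
J = -278 (J = -3 - 275 = -278)
(-28161 + J) + D(81, 132) = (-28161 - 278) + 81*(81 + 132) = -28439 + 81*213 = -28439 + 17253 = -11186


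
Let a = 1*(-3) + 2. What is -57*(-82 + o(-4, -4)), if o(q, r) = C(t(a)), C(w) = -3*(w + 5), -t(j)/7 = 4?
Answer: 741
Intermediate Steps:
a = -1 (a = -3 + 2 = -1)
t(j) = -28 (t(j) = -7*4 = -28)
C(w) = -15 - 3*w (C(w) = -3*(5 + w) = -15 - 3*w)
o(q, r) = 69 (o(q, r) = -15 - 3*(-28) = -15 + 84 = 69)
-57*(-82 + o(-4, -4)) = -57*(-82 + 69) = -57*(-13) = 741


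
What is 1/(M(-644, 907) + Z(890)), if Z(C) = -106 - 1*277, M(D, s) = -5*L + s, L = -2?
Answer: 1/534 ≈ 0.0018727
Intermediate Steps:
M(D, s) = 10 + s (M(D, s) = -5*(-2) + s = 10 + s)
Z(C) = -383 (Z(C) = -106 - 277 = -383)
1/(M(-644, 907) + Z(890)) = 1/((10 + 907) - 383) = 1/(917 - 383) = 1/534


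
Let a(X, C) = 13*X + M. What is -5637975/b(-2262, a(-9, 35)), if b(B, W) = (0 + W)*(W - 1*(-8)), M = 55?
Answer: -1879325/1116 ≈ -1684.0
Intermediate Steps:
a(X, C) = 55 + 13*X (a(X, C) = 13*X + 55 = 55 + 13*X)
b(B, W) = W*(8 + W) (b(B, W) = W*(W + 8) = W*(8 + W))
-5637975/b(-2262, a(-9, 35)) = -5637975*1/((8 + (55 + 13*(-9)))*(55 + 13*(-9))) = -5637975*1/((8 + (55 - 117))*(55 - 117)) = -5637975*(-1/(62*(8 - 62))) = -5637975/((-62*(-54))) = -5637975/3348 = -5637975*1/3348 = -1879325/1116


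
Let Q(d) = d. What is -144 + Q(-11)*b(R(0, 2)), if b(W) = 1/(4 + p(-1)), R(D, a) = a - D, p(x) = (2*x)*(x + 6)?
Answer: -853/6 ≈ -142.17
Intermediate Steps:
p(x) = 2*x*(6 + x) (p(x) = (2*x)*(6 + x) = 2*x*(6 + x))
b(W) = -⅙ (b(W) = 1/(4 + 2*(-1)*(6 - 1)) = 1/(4 + 2*(-1)*5) = 1/(4 - 10) = 1/(-6) = -⅙)
-144 + Q(-11)*b(R(0, 2)) = -144 - 11*(-⅙) = -144 + 11/6 = -853/6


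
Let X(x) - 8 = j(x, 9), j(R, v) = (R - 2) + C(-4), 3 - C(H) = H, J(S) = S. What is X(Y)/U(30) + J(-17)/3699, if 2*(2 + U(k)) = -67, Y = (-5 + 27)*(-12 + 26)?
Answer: -2375965/262629 ≈ -9.0468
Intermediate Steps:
Y = 308 (Y = 22*14 = 308)
C(H) = 3 - H
U(k) = -71/2 (U(k) = -2 + (1/2)*(-67) = -2 - 67/2 = -71/2)
j(R, v) = 5 + R (j(R, v) = (R - 2) + (3 - 1*(-4)) = (-2 + R) + (3 + 4) = (-2 + R) + 7 = 5 + R)
X(x) = 13 + x (X(x) = 8 + (5 + x) = 13 + x)
X(Y)/U(30) + J(-17)/3699 = (13 + 308)/(-71/2) - 17/3699 = 321*(-2/71) - 17*1/3699 = -642/71 - 17/3699 = -2375965/262629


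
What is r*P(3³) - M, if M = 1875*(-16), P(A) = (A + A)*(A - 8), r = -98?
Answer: -70548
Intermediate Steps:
P(A) = 2*A*(-8 + A) (P(A) = (2*A)*(-8 + A) = 2*A*(-8 + A))
M = -30000
r*P(3³) - M = -196*3³*(-8 + 3³) - 1*(-30000) = -196*27*(-8 + 27) + 30000 = -196*27*19 + 30000 = -98*1026 + 30000 = -100548 + 30000 = -70548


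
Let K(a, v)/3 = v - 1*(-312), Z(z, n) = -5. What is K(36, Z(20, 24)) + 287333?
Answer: 288254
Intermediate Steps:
K(a, v) = 936 + 3*v (K(a, v) = 3*(v - 1*(-312)) = 3*(v + 312) = 3*(312 + v) = 936 + 3*v)
K(36, Z(20, 24)) + 287333 = (936 + 3*(-5)) + 287333 = (936 - 15) + 287333 = 921 + 287333 = 288254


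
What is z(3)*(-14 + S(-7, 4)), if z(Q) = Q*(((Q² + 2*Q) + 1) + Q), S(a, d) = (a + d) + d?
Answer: -741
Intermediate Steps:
S(a, d) = a + 2*d
z(Q) = Q*(1 + Q² + 3*Q) (z(Q) = Q*((1 + Q² + 2*Q) + Q) = Q*(1 + Q² + 3*Q))
z(3)*(-14 + S(-7, 4)) = (3*(1 + 3² + 3*3))*(-14 + (-7 + 2*4)) = (3*(1 + 9 + 9))*(-14 + (-7 + 8)) = (3*19)*(-14 + 1) = 57*(-13) = -741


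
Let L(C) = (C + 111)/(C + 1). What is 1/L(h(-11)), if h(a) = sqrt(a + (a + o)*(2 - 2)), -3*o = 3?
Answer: (sqrt(11) - I)/(sqrt(11) - 111*I) ≈ 0.009893 + 0.029584*I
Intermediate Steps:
o = -1 (o = -1/3*3 = -1)
h(a) = sqrt(a) (h(a) = sqrt(a + (a - 1)*(2 - 2)) = sqrt(a + (-1 + a)*0) = sqrt(a + 0) = sqrt(a))
L(C) = (111 + C)/(1 + C)
1/L(h(-11)) = 1/((111 + sqrt(-11))/(1 + sqrt(-11))) = 1/((111 + I*sqrt(11))/(1 + I*sqrt(11))) = (1 + I*sqrt(11))/(111 + I*sqrt(11))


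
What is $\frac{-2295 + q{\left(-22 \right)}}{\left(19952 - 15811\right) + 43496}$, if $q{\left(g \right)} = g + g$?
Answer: $- \frac{2339}{47637} \approx -0.049101$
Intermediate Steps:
$q{\left(g \right)} = 2 g$
$\frac{-2295 + q{\left(-22 \right)}}{\left(19952 - 15811\right) + 43496} = \frac{-2295 + 2 \left(-22\right)}{\left(19952 - 15811\right) + 43496} = \frac{-2295 - 44}{\left(19952 - 15811\right) + 43496} = - \frac{2339}{4141 + 43496} = - \frac{2339}{47637}$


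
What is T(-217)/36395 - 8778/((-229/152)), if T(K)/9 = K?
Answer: 48559799883/8334455 ≈ 5826.4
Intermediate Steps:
T(K) = 9*K
T(-217)/36395 - 8778/((-229/152)) = (9*(-217))/36395 - 8778/((-229/152)) = -1953*1/36395 - 8778/((-229*1/152)) = -1953/36395 - 8778/(-229/152) = -1953/36395 - 8778*(-152/229) = -1953/36395 + 1334256/229 = 48559799883/8334455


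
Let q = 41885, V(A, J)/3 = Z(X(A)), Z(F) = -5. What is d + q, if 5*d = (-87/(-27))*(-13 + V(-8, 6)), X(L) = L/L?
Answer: 1884013/45 ≈ 41867.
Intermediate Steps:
X(L) = 1
V(A, J) = -15 (V(A, J) = 3*(-5) = -15)
d = -812/45 (d = ((-87/(-27))*(-13 - 15))/5 = (-87*(-1/27)*(-28))/5 = ((29/9)*(-28))/5 = (1/5)*(-812/9) = -812/45 ≈ -18.044)
d + q = -812/45 + 41885 = 1884013/45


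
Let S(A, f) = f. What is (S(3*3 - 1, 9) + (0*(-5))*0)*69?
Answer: 621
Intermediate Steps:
(S(3*3 - 1, 9) + (0*(-5))*0)*69 = (9 + (0*(-5))*0)*69 = (9 + 0*0)*69 = (9 + 0)*69 = 9*69 = 621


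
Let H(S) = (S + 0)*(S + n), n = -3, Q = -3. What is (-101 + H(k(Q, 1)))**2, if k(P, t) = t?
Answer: 10609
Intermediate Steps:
H(S) = S*(-3 + S) (H(S) = (S + 0)*(S - 3) = S*(-3 + S))
(-101 + H(k(Q, 1)))**2 = (-101 + 1*(-3 + 1))**2 = (-101 + 1*(-2))**2 = (-101 - 2)**2 = (-103)**2 = 10609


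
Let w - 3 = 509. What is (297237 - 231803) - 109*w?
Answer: 9626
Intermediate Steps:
w = 512 (w = 3 + 509 = 512)
(297237 - 231803) - 109*w = (297237 - 231803) - 109*512 = 65434 - 55808 = 9626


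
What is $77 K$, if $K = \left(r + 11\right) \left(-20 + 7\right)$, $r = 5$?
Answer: $-16016$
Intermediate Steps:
$K = -208$ ($K = \left(5 + 11\right) \left(-20 + 7\right) = 16 \left(-13\right) = -208$)
$77 K = 77 \left(-208\right) = -16016$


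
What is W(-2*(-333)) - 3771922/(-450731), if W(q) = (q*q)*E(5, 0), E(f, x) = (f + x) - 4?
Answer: 199928211358/450731 ≈ 4.4356e+5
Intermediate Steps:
E(f, x) = -4 + f + x
W(q) = q**2 (W(q) = (q*q)*(-4 + 5 + 0) = q**2*1 = q**2)
W(-2*(-333)) - 3771922/(-450731) = (-2*(-333))**2 - 3771922/(-450731) = 666**2 - 3771922*(-1)/450731 = 443556 - 1*(-3771922/450731) = 443556 + 3771922/450731 = 199928211358/450731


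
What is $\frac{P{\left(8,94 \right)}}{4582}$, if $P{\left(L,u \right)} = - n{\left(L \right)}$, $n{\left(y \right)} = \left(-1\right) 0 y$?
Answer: $0$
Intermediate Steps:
$n{\left(y \right)} = 0$ ($n{\left(y \right)} = 0 y = 0$)
$P{\left(L,u \right)} = 0$ ($P{\left(L,u \right)} = \left(-1\right) 0 = 0$)
$\frac{P{\left(8,94 \right)}}{4582} = \frac{0}{4582} = 0 \cdot \frac{1}{4582} = 0$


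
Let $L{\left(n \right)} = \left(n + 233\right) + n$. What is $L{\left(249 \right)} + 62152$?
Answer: $62883$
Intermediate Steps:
$L{\left(n \right)} = 233 + 2 n$ ($L{\left(n \right)} = \left(233 + n\right) + n = 233 + 2 n$)
$L{\left(249 \right)} + 62152 = \left(233 + 2 \cdot 249\right) + 62152 = \left(233 + 498\right) + 62152 = 731 + 62152 = 62883$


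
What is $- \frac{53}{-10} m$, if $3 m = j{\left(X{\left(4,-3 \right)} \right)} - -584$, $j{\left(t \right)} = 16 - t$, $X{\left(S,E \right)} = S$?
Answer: $\frac{15794}{15} \approx 1052.9$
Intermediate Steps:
$m = \frac{596}{3}$ ($m = \frac{\left(16 - 4\right) - -584}{3} = \frac{\left(16 - 4\right) + 584}{3} = \frac{12 + 584}{3} = \frac{1}{3} \cdot 596 = \frac{596}{3} \approx 198.67$)
$- \frac{53}{-10} m = - \frac{53}{-10} \cdot \frac{596}{3} = \left(-53\right) \left(- \frac{1}{10}\right) \frac{596}{3} = \frac{53}{10} \cdot \frac{596}{3} = \frac{15794}{15}$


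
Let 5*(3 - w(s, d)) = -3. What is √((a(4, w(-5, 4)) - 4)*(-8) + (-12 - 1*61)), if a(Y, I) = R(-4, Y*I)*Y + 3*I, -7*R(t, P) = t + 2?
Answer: 9*I*√2065/35 ≈ 11.685*I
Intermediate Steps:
w(s, d) = 18/5 (w(s, d) = 3 - ⅕*(-3) = 3 + ⅗ = 18/5)
R(t, P) = -2/7 - t/7 (R(t, P) = -(t + 2)/7 = -(2 + t)/7 = -2/7 - t/7)
a(Y, I) = 3*I + 2*Y/7 (a(Y, I) = (-2/7 - ⅐*(-4))*Y + 3*I = (-2/7 + 4/7)*Y + 3*I = 2*Y/7 + 3*I = 3*I + 2*Y/7)
√((a(4, w(-5, 4)) - 4)*(-8) + (-12 - 1*61)) = √(((3*(18/5) + (2/7)*4) - 4)*(-8) + (-12 - 1*61)) = √(((54/5 + 8/7) - 4)*(-8) + (-12 - 61)) = √((418/35 - 4)*(-8) - 73) = √((278/35)*(-8) - 73) = √(-2224/35 - 73) = √(-4779/35) = 9*I*√2065/35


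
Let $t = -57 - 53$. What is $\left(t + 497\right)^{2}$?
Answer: $149769$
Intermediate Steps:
$t = -110$ ($t = -57 - 53 = -110$)
$\left(t + 497\right)^{2} = \left(-110 + 497\right)^{2} = 387^{2} = 149769$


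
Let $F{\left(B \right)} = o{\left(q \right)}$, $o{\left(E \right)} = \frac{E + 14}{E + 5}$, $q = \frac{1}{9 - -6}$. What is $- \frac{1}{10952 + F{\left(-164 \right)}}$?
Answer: $- \frac{76}{832563} \approx -9.1284 \cdot 10^{-5}$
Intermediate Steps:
$q = \frac{1}{15}$ ($q = \frac{1}{9 + 6} = \frac{1}{15} \approx 0.066667$)
$o{\left(E \right)} = \frac{14 + E}{5 + E}$
$F{\left(B \right)} = \frac{211}{76}$ ($F{\left(B \right)} = \frac{14 + \frac{1}{15}}{5 + \frac{1}{15}} = \frac{1}{\frac{76}{15}} \cdot \frac{211}{15} = \frac{15}{76} \cdot \frac{211}{15} = \frac{211}{76}$)
$- \frac{1}{10952 + F{\left(-164 \right)}} = - \frac{1}{10952 + \frac{211}{76}} = - \frac{1}{\frac{832563}{76}} = \left(-1\right) \frac{76}{832563} = - \frac{76}{832563}$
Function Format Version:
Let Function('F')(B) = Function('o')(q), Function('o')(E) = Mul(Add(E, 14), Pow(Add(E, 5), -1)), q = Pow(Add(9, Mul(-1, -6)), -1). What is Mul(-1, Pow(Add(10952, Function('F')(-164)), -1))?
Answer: Rational(-76, 832563) ≈ -9.1284e-5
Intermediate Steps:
q = Rational(1, 15) (q = Pow(Add(9, 6), -1) = Pow(15, -1) = Rational(1, 15) ≈ 0.066667)
Function('o')(E) = Mul(Pow(Add(5, E), -1), Add(14, E)) (Function('o')(E) = Mul(Add(14, E), Pow(Add(5, E), -1)) = Mul(Pow(Add(5, E), -1), Add(14, E)))
Function('F')(B) = Rational(211, 76) (Function('F')(B) = Mul(Pow(Add(5, Rational(1, 15)), -1), Add(14, Rational(1, 15))) = Mul(Pow(Rational(76, 15), -1), Rational(211, 15)) = Mul(Rational(15, 76), Rational(211, 15)) = Rational(211, 76))
Mul(-1, Pow(Add(10952, Function('F')(-164)), -1)) = Mul(-1, Pow(Add(10952, Rational(211, 76)), -1)) = Mul(-1, Pow(Rational(832563, 76), -1)) = Mul(-1, Rational(76, 832563)) = Rational(-76, 832563)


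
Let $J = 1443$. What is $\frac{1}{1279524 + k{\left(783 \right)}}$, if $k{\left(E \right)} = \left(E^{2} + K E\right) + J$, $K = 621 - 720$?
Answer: $\frac{1}{1816539} \approx 5.505 \cdot 10^{-7}$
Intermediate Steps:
$K = -99$ ($K = 621 - 720 = -99$)
$k{\left(E \right)} = 1443 + E^{2} - 99 E$ ($k{\left(E \right)} = \left(E^{2} - 99 E\right) + 1443 = 1443 + E^{2} - 99 E$)
$\frac{1}{1279524 + k{\left(783 \right)}} = \frac{1}{1279524 + \left(1443 + 783^{2} - 77517\right)} = \frac{1}{1279524 + \left(1443 + 613089 - 77517\right)} = \frac{1}{1279524 + 537015} = \frac{1}{1816539}$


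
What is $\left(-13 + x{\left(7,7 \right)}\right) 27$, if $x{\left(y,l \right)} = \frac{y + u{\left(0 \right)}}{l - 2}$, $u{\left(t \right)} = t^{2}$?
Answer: $- \frac{1566}{5} \approx -313.2$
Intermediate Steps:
$x{\left(y,l \right)} = \frac{y}{-2 + l}$ ($x{\left(y,l \right)} = \frac{y + 0^{2}}{l - 2} = \frac{y + 0}{-2 + l} = \frac{y}{-2 + l}$)
$\left(-13 + x{\left(7,7 \right)}\right) 27 = \left(-13 + \frac{7}{-2 + 7}\right) 27 = \left(-13 + \frac{7}{5}\right) 27 = \left(- \frac{58}{5}\right) 27 = - \frac{1566}{5}$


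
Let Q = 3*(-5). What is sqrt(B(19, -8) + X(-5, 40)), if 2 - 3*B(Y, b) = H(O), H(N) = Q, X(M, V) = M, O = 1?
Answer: sqrt(6)/3 ≈ 0.81650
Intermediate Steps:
Q = -15
H(N) = -15
B(Y, b) = 17/3 (B(Y, b) = 2/3 - 1/3*(-15) = 2/3 + 5 = 17/3)
sqrt(B(19, -8) + X(-5, 40)) = sqrt(17/3 - 5) = sqrt(2/3) = sqrt(6)/3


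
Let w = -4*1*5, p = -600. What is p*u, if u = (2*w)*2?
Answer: 48000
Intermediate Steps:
w = -20 (w = -4*5 = -20)
u = -80 (u = (2*(-20))*2 = -40*2 = -80)
p*u = -600*(-80) = 48000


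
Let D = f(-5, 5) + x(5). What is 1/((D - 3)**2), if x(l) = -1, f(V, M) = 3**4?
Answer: 1/5929 ≈ 0.00016866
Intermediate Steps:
f(V, M) = 81
D = 80 (D = 81 - 1 = 80)
1/((D - 3)**2) = 1/((80 - 3)**2) = 1/(77**2) = 1/5929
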